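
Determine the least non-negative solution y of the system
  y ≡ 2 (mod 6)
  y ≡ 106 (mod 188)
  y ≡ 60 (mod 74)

13454

gcd(6, 188) = 2 and 2 | (106 − 2), so the pair is consistent; merging gives y ≡ 482 (mod 564), where 564 = lcm(6, 188).
gcd(564, 74) = 2 and 2 | (60 − 482), so the pair is consistent; merging gives y ≡ 13454 (mod 20868), where 20868 = lcm(564, 74).
The solution is unique modulo lcm(6, 188, 74) = 20868.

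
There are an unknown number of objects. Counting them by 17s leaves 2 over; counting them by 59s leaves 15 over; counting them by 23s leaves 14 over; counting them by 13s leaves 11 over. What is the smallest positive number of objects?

77777

The moduli are pairwise coprime; M = 17·59·23·13 = 299897.
M/17 = 17641; 17641 ≡ 12 (mod 17); 12·10 ≡ 1, so inverse 10.
M/59 = 5083; 5083 ≡ 9 (mod 59); 9·46 ≡ 1, so inverse 46.
M/23 = 13039; 13039 ≡ 21 (mod 23); 21·11 ≡ 1, so inverse 11.
M/13 = 23069; 23069 ≡ 7 (mod 13); 7·2 ≡ 1, so inverse 2.
N ≡ 2·17641·10 + 15·5083·46 + 14·13039·11 + 11·23069·2 = 6375614.
6375614 mod 299897 = 77777.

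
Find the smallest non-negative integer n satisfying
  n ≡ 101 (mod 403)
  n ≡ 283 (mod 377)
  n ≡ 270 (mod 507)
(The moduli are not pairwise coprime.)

gcd(403, 377) = 13 and 13 | (283 − 101), so the pair is consistent; merging gives n ≡ 2922 (mod 11687), where 11687 = lcm(403, 377).
gcd(11687, 507) = 13 and 13 | (270 − 2922), so the pair is consistent; merging gives n ≡ 178227 (mod 455793), where 455793 = lcm(11687, 507).
The solution is unique modulo lcm(403, 377, 507) = 455793.

178227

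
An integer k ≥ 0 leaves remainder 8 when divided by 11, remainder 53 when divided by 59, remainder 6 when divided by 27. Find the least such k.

14154

The moduli are pairwise coprime; N = 11·59·27 = 17523.
N/11 = 1593; 1593 ≡ 9 (mod 11); 9·5 ≡ 1, so inverse 5.
N/59 = 297; 297 ≡ 2 (mod 59); 2·30 ≡ 1, so inverse 30.
N/27 = 649; 649 ≡ 1 (mod 27), inverse 1.
k ≡ 8·1593·5 + 53·297·30 + 6·649·1 = 539844.
539844 mod 17523 = 14154.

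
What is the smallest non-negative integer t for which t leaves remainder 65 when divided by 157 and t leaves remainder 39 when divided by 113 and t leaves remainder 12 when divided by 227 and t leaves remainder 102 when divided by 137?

103995295

The moduli are pairwise coprime; N = 157·113·227·137 = 551727359.
N/157 = 3514187; 3514187 ≡ 56 (mod 157); 56·143 ≡ 1, so inverse 143.
N/113 = 4882543; 4882543 ≡ 39 (mod 113); 39·29 ≡ 1, so inverse 29.
N/227 = 2430517; 2430517 ≡ 28 (mod 227); 28·73 ≡ 1, so inverse 73.
N/137 = 4027207; 4027207 ≡ 92 (mod 137); 92·70 ≡ 1, so inverse 70.
t ≡ 65·3514187·143 + 39·4882543·29 + 12·2430517·73 + 102·4027207·70 = 69069915170.
69069915170 mod 551727359 = 103995295.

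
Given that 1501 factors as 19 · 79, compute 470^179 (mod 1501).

1136

Mod 19: 470 ≡ 14; by Fermat, exponent reduces to 179 mod 18 = 17; 14^17 ≡ 15 (mod 19).
Mod 79: 470 ≡ 75; by Fermat, exponent reduces to 179 mod 78 = 23; 75^23 ≡ 30 (mod 79).
Combine by CRT: x ≡ 15 (mod 19), x ≡ 30 (mod 79) ⇒ x ≡ 1136 (mod 1501).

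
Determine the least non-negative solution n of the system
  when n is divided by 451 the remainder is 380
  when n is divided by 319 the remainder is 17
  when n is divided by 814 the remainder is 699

Combine the congruences pairwise.
gcd(451, 319) = 11 and 11 | (17 − 380), so the pair is consistent; merging gives n ≡ 8949 (mod 13079), where 13079 = lcm(451, 319).
gcd(13079, 814) = 11 and 11 | (699 − 8949), so the pair is consistent; merging gives n ≡ 950637 (mod 967846), where 967846 = lcm(13079, 814).
The solution is unique modulo lcm(451, 319, 814) = 967846.

950637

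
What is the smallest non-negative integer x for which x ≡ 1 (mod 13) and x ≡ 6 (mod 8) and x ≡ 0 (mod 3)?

Combine the congruences pairwise.
From x ≡ 1 (mod 13) write x = 1 + 13t. Substituting into x ≡ 6 (mod 8) gives 13t ≡ 5 (mod 8), and since 5⁻¹ ≡ 5 (mod 8), t ≡ 1. Hence x ≡ 1 + 13·1 = 14 (mod 104).
From x ≡ 14 (mod 104) write x = 14 + 104t. Substituting into x ≡ 0 (mod 3) gives 104t ≡ 1 (mod 3), and since 2⁻¹ ≡ 2 (mod 3), t ≡ 2. Hence x ≡ 14 + 104·2 = 222 (mod 312).

222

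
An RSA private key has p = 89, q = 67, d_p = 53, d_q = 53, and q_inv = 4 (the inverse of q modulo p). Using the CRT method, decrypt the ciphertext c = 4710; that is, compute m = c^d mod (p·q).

651

m₁ = c^(d_p) mod p: c ≡ 82 (mod 89), and 82^53 mod 89 = 28.
m₂ = c^(d_q) mod q: c ≡ 20 (mod 67), and 20^53 mod 67 = 48.
h = q_inv·(m₁ − m₂) mod p = 4·(28 − 48) mod 89 = 9.
m = m₂ + h·q = 48 + 9·67 = 651.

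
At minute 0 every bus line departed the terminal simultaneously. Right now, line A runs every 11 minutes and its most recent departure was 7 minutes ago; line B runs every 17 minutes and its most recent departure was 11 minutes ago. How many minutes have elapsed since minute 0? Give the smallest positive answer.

Combine the congruences pairwise.
From t ≡ 7 (mod 11) write t = 7 + 11s. Substituting into t ≡ 11 (mod 17) gives 11s ≡ 4 (mod 17), and since 11⁻¹ ≡ 14 (mod 17), s ≡ 5. Hence t ≡ 7 + 11·5 = 62 (mod 187).

62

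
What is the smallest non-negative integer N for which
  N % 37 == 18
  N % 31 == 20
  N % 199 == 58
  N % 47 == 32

9964784

The moduli are pairwise coprime; M = 37·31·199·47 = 10727891.
M/37 = 289943; 289943 ≡ 11 (mod 37); 11·27 ≡ 1, so inverse 27.
M/31 = 346061; 346061 ≡ 8 (mod 31); 8·4 ≡ 1, so inverse 4.
M/199 = 53909; 53909 ≡ 179 (mod 199); 179·189 ≡ 1, so inverse 189.
M/47 = 228253; 228253 ≡ 21 (mod 47); 21·9 ≡ 1, so inverse 9.
N ≡ 18·289943·27 + 20·346061·4 + 58·53909·189 + 32·228253·9 = 825284500.
825284500 mod 10727891 = 9964784.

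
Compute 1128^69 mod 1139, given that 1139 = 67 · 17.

143

Mod 67: 1128 ≡ 56; by Fermat, exponent reduces to 69 mod 66 = 3; 56^3 ≡ 9 (mod 67).
Mod 17: 1128 ≡ 6; by Fermat, exponent reduces to 69 mod 16 = 5; 6^5 ≡ 7 (mod 17).
Combine by CRT: x ≡ 9 (mod 67), x ≡ 7 (mod 17) ⇒ x ≡ 143 (mod 1139).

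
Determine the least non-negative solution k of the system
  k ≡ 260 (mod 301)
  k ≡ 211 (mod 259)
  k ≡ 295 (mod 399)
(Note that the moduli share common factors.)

gcd(301, 259) = 7 and 7 | (211 − 260), so the pair is consistent; merging gives k ≡ 1765 (mod 11137), where 11137 = lcm(301, 259).
gcd(11137, 399) = 7 and 7 | (295 − 1765), so the pair is consistent; merging gives k ≡ 469519 (mod 634809), where 634809 = lcm(11137, 399).
The solution is unique modulo lcm(301, 259, 399) = 634809.

469519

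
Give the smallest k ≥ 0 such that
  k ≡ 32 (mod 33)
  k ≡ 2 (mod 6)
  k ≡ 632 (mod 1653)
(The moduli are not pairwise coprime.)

33692

gcd(33, 6) = 3 and 3 | (2 − 32), so the pair is consistent; merging gives k ≡ 32 (mod 66), where 66 = lcm(33, 6).
gcd(66, 1653) = 3 and 3 | (632 − 32), so the pair is consistent; merging gives k ≡ 33692 (mod 36366), where 36366 = lcm(66, 1653).
The solution is unique modulo lcm(33, 6, 1653) = 36366.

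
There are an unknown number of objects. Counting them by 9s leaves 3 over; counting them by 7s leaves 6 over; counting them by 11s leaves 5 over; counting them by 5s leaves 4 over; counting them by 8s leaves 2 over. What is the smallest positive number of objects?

From N ≡ 3 (mod 9) write N = 3 + 9t. Substituting into N ≡ 6 (mod 7) gives 9t ≡ 3 (mod 7), and since 2⁻¹ ≡ 4 (mod 7), t ≡ 5. Hence N ≡ 3 + 9·5 = 48 (mod 63).
From N ≡ 48 (mod 63) write N = 48 + 63t. Substituting into N ≡ 5 (mod 11) gives 63t ≡ 1 (mod 11), and since 8⁻¹ ≡ 7 (mod 11), t ≡ 7. Hence N ≡ 48 + 63·7 = 489 (mod 693).
From N ≡ 489 (mod 693) write N = 489 + 693t. Substituting into N ≡ 4 (mod 5) gives 693t ≡ 0 (mod 5), and since 3⁻¹ ≡ 2 (mod 5), t ≡ 0. Hence N ≡ 489 + 693·0 = 489 (mod 3465).
From N ≡ 489 (mod 3465) write N = 489 + 3465t. Substituting into N ≡ 2 (mod 8) gives 3465t ≡ 1 (mod 8), and since 1⁻¹ ≡ 1 (mod 8), t ≡ 1. Hence N ≡ 489 + 3465·1 = 3954 (mod 27720).

3954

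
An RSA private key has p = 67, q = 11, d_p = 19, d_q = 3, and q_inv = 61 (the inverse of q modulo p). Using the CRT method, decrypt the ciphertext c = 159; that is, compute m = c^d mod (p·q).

m₁ = c^(d_p) mod p: c ≡ 25 (mod 67), and 25^19 mod 67 = 24.
m₂ = c^(d_q) mod q: c ≡ 5 (mod 11), and 5^3 mod 11 = 4.
h = q_inv·(m₁ − m₂) mod p = 61·(24 − 4) mod 67 = 14.
m = m₂ + h·q = 4 + 14·11 = 158.

158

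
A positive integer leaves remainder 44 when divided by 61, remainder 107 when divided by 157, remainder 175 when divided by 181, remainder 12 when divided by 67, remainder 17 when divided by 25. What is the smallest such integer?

1832834592

The moduli are pairwise coprime; N = 61·157·181·67·25 = 2903506975.
N/61 = 47598475; 47598475 ≡ 53 (mod 61); 53·38 ≡ 1, so inverse 38.
N/157 = 18493675; 18493675 ≡ 17 (mod 157); 17·37 ≡ 1, so inverse 37.
N/181 = 16041475; 16041475 ≡ 169 (mod 181); 169·15 ≡ 1, so inverse 15.
N/67 = 43335925; 43335925 ≡ 57 (mod 67); 57·20 ≡ 1, so inverse 20.
N/25 = 116140279; 116140279 ≡ 4 (mod 25); 4·19 ≡ 1, so inverse 19.
k ≡ 44·47598475·38 + 107·18493675·37 + 175·16041475·15 + 12·43335925·20 + 17·116140279·19 = 242823913517.
242823913517 mod 2903506975 = 1832834592.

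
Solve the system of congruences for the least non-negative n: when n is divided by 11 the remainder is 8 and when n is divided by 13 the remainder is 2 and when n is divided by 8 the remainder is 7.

From n ≡ 8 (mod 11) write n = 8 + 11t. Substituting into n ≡ 2 (mod 13) gives 11t ≡ 7 (mod 13), and since 11⁻¹ ≡ 6 (mod 13), t ≡ 3. Hence n ≡ 8 + 11·3 = 41 (mod 143).
From n ≡ 41 (mod 143) write n = 41 + 143t. Substituting into n ≡ 7 (mod 8) gives 143t ≡ 6 (mod 8), and since 7⁻¹ ≡ 7 (mod 8), t ≡ 2. Hence n ≡ 41 + 143·2 = 327 (mod 1144).

327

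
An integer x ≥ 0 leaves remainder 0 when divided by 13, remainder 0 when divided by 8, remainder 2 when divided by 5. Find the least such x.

The moduli are pairwise coprime; N = 13·8·5 = 520.
N/13 = 40; 40 ≡ 1 (mod 13), inverse 1.
N/8 = 65; 65 ≡ 1 (mod 8), inverse 1.
N/5 = 104; 104 ≡ 4 (mod 5); 4·4 ≡ 1, so inverse 4.
x ≡ 0·40·1 + 0·65·1 + 2·104·4 = 832.
832 mod 520 = 312.

312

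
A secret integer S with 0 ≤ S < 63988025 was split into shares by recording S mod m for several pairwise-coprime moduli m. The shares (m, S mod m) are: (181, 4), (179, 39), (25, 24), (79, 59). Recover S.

48520674

The moduli are pairwise coprime; N = 181·179·25·79 = 63988025.
N/181 = 353525; 353525 ≡ 32 (mod 181); 32·17 ≡ 1, so inverse 17.
N/179 = 357475; 357475 ≡ 12 (mod 179); 12·15 ≡ 1, so inverse 15.
N/25 = 2559521; 2559521 ≡ 21 (mod 25); 21·6 ≡ 1, so inverse 6.
N/79 = 809975; 809975 ≡ 67 (mod 79); 67·46 ≡ 1, so inverse 46.
S ≡ 4·353525·17 + 39·357475·15 + 24·2559521·6 + 59·809975·46 = 2800005749.
2800005749 mod 63988025 = 48520674.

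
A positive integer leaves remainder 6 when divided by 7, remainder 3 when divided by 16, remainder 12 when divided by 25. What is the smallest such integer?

The moduli are pairwise coprime; N = 7·16·25 = 2800.
N/7 = 400; 400 ≡ 1 (mod 7), inverse 1.
N/16 = 175; 175 ≡ 15 (mod 16); 15·15 ≡ 1, so inverse 15.
N/25 = 112; 112 ≡ 12 (mod 25); 12·23 ≡ 1, so inverse 23.
a ≡ 6·400·1 + 3·175·15 + 12·112·23 = 41187.
41187 mod 2800 = 1987.

1987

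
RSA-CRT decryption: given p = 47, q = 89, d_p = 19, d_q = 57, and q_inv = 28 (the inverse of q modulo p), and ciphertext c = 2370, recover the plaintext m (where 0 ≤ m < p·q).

1359

m₁ = c^(d_p) mod p: c ≡ 20 (mod 47), and 20^19 mod 47 = 43.
m₂ = c^(d_q) mod q: c ≡ 56 (mod 89), and 56^57 mod 89 = 24.
h = q_inv·(m₁ − m₂) mod p = 28·(43 − 24) mod 47 = 15.
m = m₂ + h·q = 24 + 15·89 = 1359.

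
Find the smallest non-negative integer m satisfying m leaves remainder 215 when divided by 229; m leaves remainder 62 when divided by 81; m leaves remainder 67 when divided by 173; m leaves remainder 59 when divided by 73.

175896260

The moduli are pairwise coprime; N = 229·81·173·73 = 234255321.
N/229 = 1022949; 1022949 ≡ 6 (mod 229); 6·191 ≡ 1, so inverse 191.
N/81 = 2892041; 2892041 ≡ 17 (mod 81); 17·62 ≡ 1, so inverse 62.
N/173 = 1354077; 1354077 ≡ 6 (mod 173); 6·29 ≡ 1, so inverse 29.
N/73 = 3208977; 3208977 ≡ 43 (mod 73); 43·17 ≡ 1, so inverse 17.
m ≡ 215·1022949·191 + 62·2892041·62 + 67·1354077·29 + 59·3208977·17 = 58973981831.
58973981831 mod 234255321 = 175896260.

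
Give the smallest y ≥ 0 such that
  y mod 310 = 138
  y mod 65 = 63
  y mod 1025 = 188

324088

gcd(310, 65) = 5 and 5 | (63 − 138), so the pair is consistent; merging gives y ≡ 1688 (mod 4030), where 4030 = lcm(310, 65).
gcd(4030, 1025) = 5 and 5 | (188 − 1688), so the pair is consistent; merging gives y ≡ 324088 (mod 826150), where 826150 = lcm(4030, 1025).
The solution is unique modulo lcm(310, 65, 1025) = 826150.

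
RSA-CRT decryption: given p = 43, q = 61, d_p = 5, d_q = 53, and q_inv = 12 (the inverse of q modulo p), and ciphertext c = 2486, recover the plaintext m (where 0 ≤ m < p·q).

1073

m₁ = c^(d_p) mod p: c ≡ 35 (mod 43), and 35^5 mod 43 = 41.
m₂ = c^(d_q) mod q: c ≡ 46 (mod 61), and 46^53 mod 61 = 36.
h = q_inv·(m₁ − m₂) mod p = 12·(41 − 36) mod 43 = 17.
m = m₂ + h·q = 36 + 17·61 = 1073.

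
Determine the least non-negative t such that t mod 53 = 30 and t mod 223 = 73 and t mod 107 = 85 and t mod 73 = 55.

The moduli are pairwise coprime; N = 53·223·107·73 = 92318209.
N/53 = 1741853; 1741853 ≡ 8 (mod 53); 8·20 ≡ 1, so inverse 20.
N/223 = 413983; 413983 ≡ 95 (mod 223); 95·54 ≡ 1, so inverse 54.
N/107 = 862787; 862787 ≡ 46 (mod 107); 46·7 ≡ 1, so inverse 7.
N/73 = 1264633; 1264633 ≡ 54 (mod 73); 54·23 ≡ 1, so inverse 23.
t ≡ 30·1741853·20 + 73·413983·54 + 85·862787·7 + 55·1264633·23 = 4790151796.
4790151796 mod 92318209 = 81923137.

81923137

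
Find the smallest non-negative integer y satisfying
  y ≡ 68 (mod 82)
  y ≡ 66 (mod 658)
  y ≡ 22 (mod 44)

405394

Combine the congruences pairwise.
gcd(82, 658) = 2 and 2 | (66 − 68), so the pair is consistent; merging gives y ≡ 724 (mod 26978), where 26978 = lcm(82, 658).
gcd(26978, 44) = 2 and 2 | (22 − 724), so the pair is consistent; merging gives y ≡ 405394 (mod 593516), where 593516 = lcm(26978, 44).
The solution is unique modulo lcm(82, 658, 44) = 593516.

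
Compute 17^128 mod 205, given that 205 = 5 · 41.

16

Mod 5: 17 ≡ 2; since 4 | 128, by Fermat 2^128 ≡ 1 (mod 5).
Mod 41: 17 ≡ 17; by Fermat, exponent reduces to 128 mod 40 = 8; 17^8 ≡ 16 (mod 41).
Combine by CRT: x ≡ 1 (mod 5), x ≡ 16 (mod 41) ⇒ x ≡ 16 (mod 205).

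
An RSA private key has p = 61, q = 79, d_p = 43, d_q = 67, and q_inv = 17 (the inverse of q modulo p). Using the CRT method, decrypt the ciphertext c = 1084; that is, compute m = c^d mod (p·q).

4256

m₁ = c^(d_p) mod p: c ≡ 47 (mod 61), and 47^43 mod 61 = 47.
m₂ = c^(d_q) mod q: c ≡ 57 (mod 79), and 57^67 mod 79 = 69.
h = q_inv·(m₁ − m₂) mod p = 17·(47 − 69) mod 61 = 53.
m = m₂ + h·q = 69 + 53·79 = 4256.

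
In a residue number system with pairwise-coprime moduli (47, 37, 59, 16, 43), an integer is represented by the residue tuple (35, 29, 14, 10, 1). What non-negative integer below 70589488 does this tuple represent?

9677194

From x ≡ 35 (mod 47) write x = 35 + 47t. Substituting into x ≡ 29 (mod 37) gives 47t ≡ 31 (mod 37), and since 10⁻¹ ≡ 26 (mod 37), t ≡ 29. Hence x ≡ 35 + 47·29 = 1398 (mod 1739).
From x ≡ 1398 (mod 1739) write x = 1398 + 1739t. Substituting into x ≡ 14 (mod 59) gives 1739t ≡ 32 (mod 59), and since 28⁻¹ ≡ 19 (mod 59), t ≡ 18. Hence x ≡ 1398 + 1739·18 = 32700 (mod 102601).
From x ≡ 32700 (mod 102601) write x = 32700 + 102601t. Substituting into x ≡ 10 (mod 16) gives 102601t ≡ 14 (mod 16), and since 9⁻¹ ≡ 9 (mod 16), t ≡ 14. Hence x ≡ 32700 + 102601·14 = 1469114 (mod 1641616).
From x ≡ 1469114 (mod 1641616) write x = 1469114 + 1641616t. Substituting into x ≡ 1 (mod 43) gives 1641616t ≡ 25 (mod 43), and since 5⁻¹ ≡ 26 (mod 43), t ≡ 5. Hence x ≡ 1469114 + 1641616·5 = 9677194 (mod 70589488).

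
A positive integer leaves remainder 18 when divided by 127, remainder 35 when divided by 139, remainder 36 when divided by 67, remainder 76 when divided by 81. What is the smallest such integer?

Combine the congruences pairwise.
From m ≡ 18 (mod 127) write m = 18 + 127t. Substituting into m ≡ 35 (mod 139) gives 127t ≡ 17 (mod 139), and since 127⁻¹ ≡ 81 (mod 139), t ≡ 126. Hence m ≡ 18 + 127·126 = 16020 (mod 17653).
From m ≡ 16020 (mod 17653) write m = 16020 + 17653t. Substituting into m ≡ 36 (mod 67) gives 17653t ≡ 29 (mod 67), and since 32⁻¹ ≡ 44 (mod 67), t ≡ 3. Hence m ≡ 16020 + 17653·3 = 68979 (mod 1182751).
From m ≡ 68979 (mod 1182751) write m = 68979 + 1182751t. Substituting into m ≡ 76 (mod 81) gives 1182751t ≡ 28 (mod 81), and since 70⁻¹ ≡ 22 (mod 81), t ≡ 49. Hence m ≡ 68979 + 1182751·49 = 58023778 (mod 95802831).

58023778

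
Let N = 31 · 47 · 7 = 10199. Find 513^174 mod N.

Mod 31: 513 ≡ 17; by Fermat, exponent reduces to 174 mod 30 = 24; 17^24 ≡ 4 (mod 31).
Mod 47: 513 ≡ 43; by Fermat, exponent reduces to 174 mod 46 = 36; 43^36 ≡ 8 (mod 47).
Mod 7: 513 ≡ 2; since 6 | 174, by Fermat 2^174 ≡ 1 (mod 7).
Combine by CRT: x ≡ 4 (mod 31), x ≡ 8 (mod 47), x ≡ 1 (mod 7) ⇒ x ≡ 6917 (mod 10199).

6917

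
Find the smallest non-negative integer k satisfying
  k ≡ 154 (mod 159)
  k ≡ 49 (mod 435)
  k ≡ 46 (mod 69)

gcd(159, 435) = 3 and 3 | (49 − 154), so the pair is consistent; merging gives k ≡ 10489 (mod 23055), where 23055 = lcm(159, 435).
gcd(23055, 69) = 3 and 3 | (46 − 10489), so the pair is consistent; merging gives k ≡ 125764 (mod 530265), where 530265 = lcm(23055, 69).
The solution is unique modulo lcm(159, 435, 69) = 530265.

125764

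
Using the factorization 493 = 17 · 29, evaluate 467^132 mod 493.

Mod 17: 467 ≡ 8; by Fermat, exponent reduces to 132 mod 16 = 4; 8^4 ≡ 16 (mod 17).
Mod 29: 467 ≡ 3; by Fermat, exponent reduces to 132 mod 28 = 20; 3^20 ≡ 25 (mod 29).
Combine by CRT: x ≡ 16 (mod 17), x ≡ 25 (mod 29) ⇒ x ≡ 373 (mod 493).

373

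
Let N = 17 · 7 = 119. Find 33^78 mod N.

Mod 17: 33 ≡ 16; by Fermat, exponent reduces to 78 mod 16 = 14; 16^14 ≡ 1 (mod 17).
Mod 7: 33 ≡ 5; since 6 | 78, by Fermat 5^78 ≡ 1 (mod 7).
Combine by CRT: x ≡ 1 (mod 17), x ≡ 1 (mod 7) ⇒ x ≡ 1 (mod 119).

1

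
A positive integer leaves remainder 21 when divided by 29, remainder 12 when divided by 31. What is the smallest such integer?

601

Combine the congruences pairwise.
From x ≡ 21 (mod 29) write x = 21 + 29t. Substituting into x ≡ 12 (mod 31) gives 29t ≡ 22 (mod 31), and since 29⁻¹ ≡ 15 (mod 31), t ≡ 20. Hence x ≡ 21 + 29·20 = 601 (mod 899).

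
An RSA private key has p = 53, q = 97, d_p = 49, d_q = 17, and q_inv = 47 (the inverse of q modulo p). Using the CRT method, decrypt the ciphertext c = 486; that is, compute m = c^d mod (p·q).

3396

m₁ = c^(d_p) mod p: c ≡ 9 (mod 53), and 9^49 mod 53 = 4.
m₂ = c^(d_q) mod q: c ≡ 1 (mod 97), and 1^17 mod 97 = 1.
h = q_inv·(m₁ − m₂) mod p = 47·(4 − 1) mod 53 = 35.
m = m₂ + h·q = 1 + 35·97 = 3396.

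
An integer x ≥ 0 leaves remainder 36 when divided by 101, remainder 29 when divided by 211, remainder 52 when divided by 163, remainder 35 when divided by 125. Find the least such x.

246336410

The moduli are pairwise coprime; N = 101·211·163·125 = 434211625.
N/101 = 4299125; 4299125 ≡ 60 (mod 101); 60·32 ≡ 1, so inverse 32.
N/211 = 2057875; 2057875 ≡ 203 (mod 211); 203·79 ≡ 1, so inverse 79.
N/163 = 2663875; 2663875 ≡ 129 (mod 163); 129·139 ≡ 1, so inverse 139.
N/125 = 3473693; 3473693 ≡ 68 (mod 125); 68·57 ≡ 1, so inverse 57.
x ≡ 36·4299125·32 + 29·2057875·79 + 52·2663875·139 + 35·3473693·57 = 35851689660.
35851689660 mod 434211625 = 246336410.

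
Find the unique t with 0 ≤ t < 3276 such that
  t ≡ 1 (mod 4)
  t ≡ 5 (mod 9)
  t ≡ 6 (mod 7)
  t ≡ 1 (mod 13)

1301

The moduli are pairwise coprime; N = 4·9·7·13 = 3276.
N/4 = 819; 819 ≡ 3 (mod 4); 3·3 ≡ 1, so inverse 3.
N/9 = 364; 364 ≡ 4 (mod 9); 4·7 ≡ 1, so inverse 7.
N/7 = 468; 468 ≡ 6 (mod 7); 6·6 ≡ 1, so inverse 6.
N/13 = 252; 252 ≡ 5 (mod 13); 5·8 ≡ 1, so inverse 8.
t ≡ 1·819·3 + 5·364·7 + 6·468·6 + 1·252·8 = 34061.
34061 mod 3276 = 1301.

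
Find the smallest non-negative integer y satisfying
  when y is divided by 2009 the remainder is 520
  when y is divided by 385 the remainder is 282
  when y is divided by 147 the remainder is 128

197402

gcd(2009, 385) = 7 and 7 | (282 − 520), so the pair is consistent; merging gives y ≡ 86907 (mod 110495), where 110495 = lcm(2009, 385).
gcd(110495, 147) = 49 and 49 | (128 − 86907), so the pair is consistent; merging gives y ≡ 197402 (mod 331485), where 331485 = lcm(110495, 147).
The solution is unique modulo lcm(2009, 385, 147) = 331485.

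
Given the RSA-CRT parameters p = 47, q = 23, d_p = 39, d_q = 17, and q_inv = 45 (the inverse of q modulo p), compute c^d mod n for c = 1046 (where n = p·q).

451

m₁ = c^(d_p) mod p: c ≡ 12 (mod 47), and 12^39 mod 47 = 28.
m₂ = c^(d_q) mod q: c ≡ 11 (mod 23), and 11^17 mod 23 = 14.
h = q_inv·(m₁ − m₂) mod p = 45·(28 − 14) mod 47 = 19.
m = m₂ + h·q = 14 + 19·23 = 451.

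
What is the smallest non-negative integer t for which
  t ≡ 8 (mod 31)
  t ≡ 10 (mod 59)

From t ≡ 8 (mod 31) write t = 8 + 31s. Substituting into t ≡ 10 (mod 59) gives 31s ≡ 2 (mod 59), and since 31⁻¹ ≡ 40 (mod 59), s ≡ 21. Hence t ≡ 8 + 31·21 = 659 (mod 1829).

659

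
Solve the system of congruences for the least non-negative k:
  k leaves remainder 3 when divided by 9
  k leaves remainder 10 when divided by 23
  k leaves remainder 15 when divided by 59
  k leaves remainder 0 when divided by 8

12936

The moduli are pairwise coprime; N = 9·23·59·8 = 97704.
N/9 = 10856; 10856 ≡ 2 (mod 9); 2·5 ≡ 1, so inverse 5.
N/23 = 4248; 4248 ≡ 16 (mod 23); 16·13 ≡ 1, so inverse 13.
N/59 = 1656; 1656 ≡ 4 (mod 59); 4·15 ≡ 1, so inverse 15.
N/8 = 12213; 12213 ≡ 5 (mod 8); 5·5 ≡ 1, so inverse 5.
k ≡ 3·10856·5 + 10·4248·13 + 15·1656·15 + 0·12213·5 = 1087680.
1087680 mod 97704 = 12936.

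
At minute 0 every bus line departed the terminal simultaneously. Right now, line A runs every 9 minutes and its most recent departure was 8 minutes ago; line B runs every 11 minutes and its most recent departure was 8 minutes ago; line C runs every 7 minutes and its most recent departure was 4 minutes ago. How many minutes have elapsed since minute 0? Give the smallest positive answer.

The moduli are pairwise coprime; N = 9·11·7 = 693.
N/9 = 77; 77 ≡ 5 (mod 9); 5·2 ≡ 1, so inverse 2.
N/11 = 63; 63 ≡ 8 (mod 11); 8·7 ≡ 1, so inverse 7.
N/7 = 99; 99 ≡ 1 (mod 7), inverse 1.
t ≡ 8·77·2 + 8·63·7 + 4·99·1 = 5156.
5156 mod 693 = 305.

305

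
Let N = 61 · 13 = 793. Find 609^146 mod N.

Mod 61: 609 ≡ 60; by Fermat, exponent reduces to 146 mod 60 = 26; 60^26 ≡ 1 (mod 61).
Mod 13: 609 ≡ 11; by Fermat, exponent reduces to 146 mod 12 = 2; 11^2 ≡ 4 (mod 13).
Combine by CRT: x ≡ 1 (mod 61), x ≡ 4 (mod 13) ⇒ x ≡ 550 (mod 793).

550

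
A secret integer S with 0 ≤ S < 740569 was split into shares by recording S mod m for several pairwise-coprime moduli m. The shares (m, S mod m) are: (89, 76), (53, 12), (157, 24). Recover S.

966

The moduli are pairwise coprime; N = 89·53·157 = 740569.
N/89 = 8321; 8321 ≡ 44 (mod 89); 44·87 ≡ 1, so inverse 87.
N/53 = 13973; 13973 ≡ 34 (mod 53); 34·39 ≡ 1, so inverse 39.
N/157 = 4717; 4717 ≡ 7 (mod 157); 7·45 ≡ 1, so inverse 45.
S ≡ 76·8321·87 + 12·13973·39 + 24·4717·45 = 66652176.
66652176 mod 740569 = 966.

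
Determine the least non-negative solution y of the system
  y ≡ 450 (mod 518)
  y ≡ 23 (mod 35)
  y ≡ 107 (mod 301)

gcd(518, 35) = 7 and 7 | (23 − 450), so the pair is consistent; merging gives y ≡ 968 (mod 2590), where 2590 = lcm(518, 35).
gcd(2590, 301) = 7 and 7 | (107 − 968), so the pair is consistent; merging gives y ≡ 78668 (mod 111370), where 111370 = lcm(2590, 301).
The solution is unique modulo lcm(518, 35, 301) = 111370.

78668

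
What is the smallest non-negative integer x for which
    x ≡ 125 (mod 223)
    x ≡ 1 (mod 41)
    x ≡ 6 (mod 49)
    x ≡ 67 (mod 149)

Combine the congruences pairwise.
From x ≡ 125 (mod 223) write x = 125 + 223t. Substituting into x ≡ 1 (mod 41) gives 223t ≡ 40 (mod 41), and since 18⁻¹ ≡ 16 (mod 41), t ≡ 25. Hence x ≡ 125 + 223·25 = 5700 (mod 9143).
From x ≡ 5700 (mod 9143) write x = 5700 + 9143t. Substituting into x ≡ 6 (mod 49) gives 9143t ≡ 39 (mod 49), and since 29⁻¹ ≡ 22 (mod 49), t ≡ 25. Hence x ≡ 5700 + 9143·25 = 234275 (mod 448007).
From x ≡ 234275 (mod 448007) write x = 234275 + 448007t. Substituting into x ≡ 67 (mod 149) gives 448007t ≡ 20 (mod 149), and since 113⁻¹ ≡ 120 (mod 149), t ≡ 16. Hence x ≡ 234275 + 448007·16 = 7402387 (mod 66753043).

7402387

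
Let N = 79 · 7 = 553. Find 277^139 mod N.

11

Mod 79: 277 ≡ 40; by Fermat, exponent reduces to 139 mod 78 = 61; 40^61 ≡ 11 (mod 79).
Mod 7: 277 ≡ 4; by Fermat, exponent reduces to 139 mod 6 = 1; 4^1 ≡ 4 (mod 7).
Combine by CRT: x ≡ 11 (mod 79), x ≡ 4 (mod 7) ⇒ x ≡ 11 (mod 553).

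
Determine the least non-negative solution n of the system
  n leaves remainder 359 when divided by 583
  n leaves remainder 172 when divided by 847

gcd(583, 847) = 11 and 11 | (172 − 359), so the pair is consistent; merging gives n ≡ 21347 (mod 44891), where 44891 = lcm(583, 847).
The solution is unique modulo lcm(583, 847) = 44891.

21347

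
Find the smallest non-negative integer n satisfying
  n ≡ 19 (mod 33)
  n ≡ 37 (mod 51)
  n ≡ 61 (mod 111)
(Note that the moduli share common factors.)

17377

gcd(33, 51) = 3 and 3 | (37 − 19), so the pair is consistent; merging gives n ≡ 547 (mod 561), where 561 = lcm(33, 51).
gcd(561, 111) = 3 and 3 | (61 − 547), so the pair is consistent; merging gives n ≡ 17377 (mod 20757), where 20757 = lcm(561, 111).
The solution is unique modulo lcm(33, 51, 111) = 20757.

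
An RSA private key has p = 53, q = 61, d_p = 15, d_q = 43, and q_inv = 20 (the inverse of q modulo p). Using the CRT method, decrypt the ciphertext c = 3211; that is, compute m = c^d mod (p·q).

m₁ = c^(d_p) mod p: c ≡ 31 (mod 53), and 31^15 mod 53 = 51.
m₂ = c^(d_q) mod q: c ≡ 39 (mod 61), and 39^43 mod 61 = 46.
h = q_inv·(m₁ − m₂) mod p = 20·(51 − 46) mod 53 = 47.
m = m₂ + h·q = 46 + 47·61 = 2913.

2913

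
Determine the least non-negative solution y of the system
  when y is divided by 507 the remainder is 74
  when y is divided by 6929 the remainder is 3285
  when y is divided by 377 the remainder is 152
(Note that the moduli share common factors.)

gcd(507, 6929) = 169 and 169 | (3285 − 74), so the pair is consistent; merging gives y ≡ 10214 (mod 20787), where 20787 = lcm(507, 6929).
gcd(20787, 377) = 13 and 13 | (152 − 10214), so the pair is consistent; merging gives y ≡ 509102 (mod 602823), where 602823 = lcm(20787, 377).
The solution is unique modulo lcm(507, 6929, 377) = 602823.

509102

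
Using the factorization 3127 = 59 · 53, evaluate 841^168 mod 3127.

Mod 59: 841 ≡ 15; by Fermat, exponent reduces to 168 mod 58 = 52; 15^52 ≡ 25 (mod 59).
Mod 53: 841 ≡ 46; by Fermat, exponent reduces to 168 mod 52 = 12; 46^12 ≡ 15 (mod 53).
Combine by CRT: x ≡ 25 (mod 59), x ≡ 15 (mod 53) ⇒ x ≡ 969 (mod 3127).

969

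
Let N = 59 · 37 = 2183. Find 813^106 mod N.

926

Mod 59: 813 ≡ 46; by Fermat, exponent reduces to 106 mod 58 = 48; 46^48 ≡ 41 (mod 59).
Mod 37: 813 ≡ 36; by Fermat, exponent reduces to 106 mod 36 = 34; 36^34 ≡ 1 (mod 37).
Combine by CRT: x ≡ 41 (mod 59), x ≡ 1 (mod 37) ⇒ x ≡ 926 (mod 2183).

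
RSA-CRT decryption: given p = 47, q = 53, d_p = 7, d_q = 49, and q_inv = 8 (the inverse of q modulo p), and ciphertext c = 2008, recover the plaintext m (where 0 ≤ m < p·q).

384

m₁ = c^(d_p) mod p: c ≡ 34 (mod 47), and 34^7 mod 47 = 8.
m₂ = c^(d_q) mod q: c ≡ 47 (mod 53), and 47^49 mod 53 = 13.
h = q_inv·(m₁ − m₂) mod p = 8·(8 − 13) mod 47 = 7.
m = m₂ + h·q = 13 + 7·53 = 384.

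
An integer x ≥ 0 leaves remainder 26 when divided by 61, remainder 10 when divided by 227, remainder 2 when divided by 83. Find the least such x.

From x ≡ 26 (mod 61) write x = 26 + 61t. Substituting into x ≡ 10 (mod 227) gives 61t ≡ 211 (mod 227), and since 61⁻¹ ≡ 67 (mod 227), t ≡ 63. Hence x ≡ 26 + 61·63 = 3869 (mod 13847).
From x ≡ 3869 (mod 13847) write x = 3869 + 13847t. Substituting into x ≡ 2 (mod 83) gives 13847t ≡ 34 (mod 83), and since 69⁻¹ ≡ 77 (mod 83), t ≡ 45. Hence x ≡ 3869 + 13847·45 = 626984 (mod 1149301).

626984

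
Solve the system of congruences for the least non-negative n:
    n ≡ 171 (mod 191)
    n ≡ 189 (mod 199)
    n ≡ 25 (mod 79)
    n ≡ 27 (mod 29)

60006450

From n ≡ 171 (mod 191) write n = 171 + 191t. Substituting into n ≡ 189 (mod 199) gives 191t ≡ 18 (mod 199), and since 191⁻¹ ≡ 174 (mod 199), t ≡ 147. Hence n ≡ 171 + 191·147 = 28248 (mod 38009).
From n ≡ 28248 (mod 38009) write n = 28248 + 38009t. Substituting into n ≡ 25 (mod 79) gives 38009t ≡ 59 (mod 79), and since 10⁻¹ ≡ 8 (mod 79), t ≡ 77. Hence n ≡ 28248 + 38009·77 = 2954941 (mod 3002711).
From n ≡ 2954941 (mod 3002711) write n = 2954941 + 3002711t. Substituting into n ≡ 27 (mod 29) gives 3002711t ≡ 12 (mod 29), and since 22⁻¹ ≡ 4 (mod 29), t ≡ 19. Hence n ≡ 2954941 + 3002711·19 = 60006450 (mod 87078619).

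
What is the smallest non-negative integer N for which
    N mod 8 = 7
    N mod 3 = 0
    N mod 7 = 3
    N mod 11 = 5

The moduli are pairwise coprime; M = 8·3·7·11 = 1848.
M/8 = 231; 231 ≡ 7 (mod 8); 7·7 ≡ 1, so inverse 7.
M/3 = 616; 616 ≡ 1 (mod 3), inverse 1.
M/7 = 264; 264 ≡ 5 (mod 7); 5·3 ≡ 1, so inverse 3.
M/11 = 168; 168 ≡ 3 (mod 11); 3·4 ≡ 1, so inverse 4.
N ≡ 7·231·7 + 0·616·1 + 3·264·3 + 5·168·4 = 17055.
17055 mod 1848 = 423.

423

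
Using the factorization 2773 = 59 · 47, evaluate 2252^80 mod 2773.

Mod 59: 2252 ≡ 10; by Fermat, exponent reduces to 80 mod 58 = 22; 10^22 ≡ 19 (mod 59).
Mod 47: 2252 ≡ 43; by Fermat, exponent reduces to 80 mod 46 = 34; 43^34 ≡ 24 (mod 47).
Combine by CRT: x ≡ 19 (mod 59), x ≡ 24 (mod 47) ⇒ x ≡ 1199 (mod 2773).

1199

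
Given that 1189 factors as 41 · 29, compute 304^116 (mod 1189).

Mod 41: 304 ≡ 17; by Fermat, exponent reduces to 116 mod 40 = 36; 17^36 ≡ 31 (mod 41).
Mod 29: 304 ≡ 14; by Fermat, exponent reduces to 116 mod 28 = 4; 14^4 ≡ 20 (mod 29).
Combine by CRT: x ≡ 31 (mod 41), x ≡ 20 (mod 29) ⇒ x ≡ 687 (mod 1189).

687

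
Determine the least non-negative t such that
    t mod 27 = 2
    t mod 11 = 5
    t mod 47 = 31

5483

From t ≡ 2 (mod 27) write t = 2 + 27s. Substituting into t ≡ 5 (mod 11) gives 27s ≡ 3 (mod 11), and since 5⁻¹ ≡ 9 (mod 11), s ≡ 5. Hence t ≡ 2 + 27·5 = 137 (mod 297).
From t ≡ 137 (mod 297) write t = 137 + 297s. Substituting into t ≡ 31 (mod 47) gives 297s ≡ 35 (mod 47), and since 15⁻¹ ≡ 22 (mod 47), s ≡ 18. Hence t ≡ 137 + 297·18 = 5483 (mod 13959).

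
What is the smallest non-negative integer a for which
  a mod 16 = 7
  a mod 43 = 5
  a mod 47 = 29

The moduli are pairwise coprime; N = 16·43·47 = 32336.
N/16 = 2021; 2021 ≡ 5 (mod 16); 5·13 ≡ 1, so inverse 13.
N/43 = 752; 752 ≡ 21 (mod 43); 21·41 ≡ 1, so inverse 41.
N/47 = 688; 688 ≡ 30 (mod 47); 30·11 ≡ 1, so inverse 11.
a ≡ 7·2021·13 + 5·752·41 + 29·688·11 = 557543.
557543 mod 32336 = 7831.

7831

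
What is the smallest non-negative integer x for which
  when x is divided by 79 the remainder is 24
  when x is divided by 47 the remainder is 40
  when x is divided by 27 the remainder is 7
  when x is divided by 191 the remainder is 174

5344927

The moduli are pairwise coprime; N = 79·47·27·191 = 19147941.
N/79 = 242379; 242379 ≡ 7 (mod 79); 7·34 ≡ 1, so inverse 34.
N/47 = 407403; 407403 ≡ 7 (mod 47); 7·27 ≡ 1, so inverse 27.
N/27 = 709183; 709183 ≡ 1 (mod 27), inverse 1.
N/191 = 100251; 100251 ≡ 167 (mod 191); 167·183 ≡ 1, so inverse 183.
x ≡ 24·242379·34 + 40·407403·27 + 7·709183·1 + 174·100251·183 = 3834933127.
3834933127 mod 19147941 = 5344927.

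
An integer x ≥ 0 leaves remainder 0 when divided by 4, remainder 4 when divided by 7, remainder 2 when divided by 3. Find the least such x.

Combine the congruences pairwise.
From x ≡ 0 (mod 4) write x = 0 + 4t. Substituting into x ≡ 4 (mod 7) gives 4t ≡ 4 (mod 7), and since 4⁻¹ ≡ 2 (mod 7), t ≡ 1. Hence x ≡ 0 + 4·1 = 4 (mod 28).
From x ≡ 4 (mod 28) write x = 4 + 28t. Substituting into x ≡ 2 (mod 3) gives 28t ≡ 1 (mod 3), and since 1⁻¹ ≡ 1 (mod 3), t ≡ 1. Hence x ≡ 4 + 28·1 = 32 (mod 84).

32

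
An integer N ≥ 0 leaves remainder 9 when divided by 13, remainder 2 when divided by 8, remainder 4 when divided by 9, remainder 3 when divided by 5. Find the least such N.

The moduli are pairwise coprime; M = 13·8·9·5 = 4680.
M/13 = 360; 360 ≡ 9 (mod 13); 9·3 ≡ 1, so inverse 3.
M/8 = 585; 585 ≡ 1 (mod 8), inverse 1.
M/9 = 520; 520 ≡ 7 (mod 9); 7·4 ≡ 1, so inverse 4.
M/5 = 936; 936 ≡ 1 (mod 5), inverse 1.
N ≡ 9·360·3 + 2·585·1 + 4·520·4 + 3·936·1 = 22018.
22018 mod 4680 = 3298.

3298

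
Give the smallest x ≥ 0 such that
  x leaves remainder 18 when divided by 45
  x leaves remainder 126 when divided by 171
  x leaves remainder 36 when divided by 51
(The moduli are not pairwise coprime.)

2178

gcd(45, 171) = 9 and 9 | (126 − 18), so the pair is consistent; merging gives x ≡ 468 (mod 855), where 855 = lcm(45, 171).
gcd(855, 51) = 3 and 3 | (36 − 468), so the pair is consistent; merging gives x ≡ 2178 (mod 14535), where 14535 = lcm(855, 51).
The solution is unique modulo lcm(45, 171, 51) = 14535.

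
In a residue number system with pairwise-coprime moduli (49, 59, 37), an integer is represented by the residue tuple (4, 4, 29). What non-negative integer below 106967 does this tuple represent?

The moduli are pairwise coprime; N = 49·59·37 = 106967.
N/49 = 2183; 2183 ≡ 27 (mod 49); 27·20 ≡ 1, so inverse 20.
N/59 = 1813; 1813 ≡ 43 (mod 59); 43·11 ≡ 1, so inverse 11.
N/37 = 2891; 2891 ≡ 5 (mod 37); 5·15 ≡ 1, so inverse 15.
x ≡ 4·2183·20 + 4·1813·11 + 29·2891·15 = 1511997.
1511997 mod 106967 = 14459.

14459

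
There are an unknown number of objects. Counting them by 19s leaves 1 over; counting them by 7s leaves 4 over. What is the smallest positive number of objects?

39

From N ≡ 1 (mod 19) write N = 1 + 19t. Substituting into N ≡ 4 (mod 7) gives 19t ≡ 3 (mod 7), and since 5⁻¹ ≡ 3 (mod 7), t ≡ 2. Hence N ≡ 1 + 19·2 = 39 (mod 133).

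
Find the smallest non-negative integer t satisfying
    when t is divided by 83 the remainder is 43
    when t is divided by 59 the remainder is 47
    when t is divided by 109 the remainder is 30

49843

The moduli are pairwise coprime; N = 83·59·109 = 533773.
N/83 = 6431; 6431 ≡ 40 (mod 83); 40·27 ≡ 1, so inverse 27.
N/59 = 9047; 9047 ≡ 20 (mod 59); 20·3 ≡ 1, so inverse 3.
N/109 = 4897; 4897 ≡ 101 (mod 109); 101·68 ≡ 1, so inverse 68.
t ≡ 43·6431·27 + 47·9047·3 + 30·4897·68 = 18731898.
18731898 mod 533773 = 49843.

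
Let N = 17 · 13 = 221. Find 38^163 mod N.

Mod 17: 38 ≡ 4; by Fermat, exponent reduces to 163 mod 16 = 3; 4^3 ≡ 13 (mod 17).
Mod 13: 38 ≡ 12; by Fermat, exponent reduces to 163 mod 12 = 7; 12^7 ≡ 12 (mod 13).
Combine by CRT: x ≡ 13 (mod 17), x ≡ 12 (mod 13) ⇒ x ≡ 64 (mod 221).

64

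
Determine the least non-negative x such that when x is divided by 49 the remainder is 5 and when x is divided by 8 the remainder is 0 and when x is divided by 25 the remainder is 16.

6816

From x ≡ 5 (mod 49) write x = 5 + 49t. Substituting into x ≡ 0 (mod 8) gives 49t ≡ 3 (mod 8), and since 1⁻¹ ≡ 1 (mod 8), t ≡ 3. Hence x ≡ 5 + 49·3 = 152 (mod 392).
From x ≡ 152 (mod 392) write x = 152 + 392t. Substituting into x ≡ 16 (mod 25) gives 392t ≡ 14 (mod 25), and since 17⁻¹ ≡ 3 (mod 25), t ≡ 17. Hence x ≡ 152 + 392·17 = 6816 (mod 9800).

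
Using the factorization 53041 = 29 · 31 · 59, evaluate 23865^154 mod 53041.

37670

Mod 29: 23865 ≡ 27; by Fermat, exponent reduces to 154 mod 28 = 14; 27^14 ≡ 28 (mod 29).
Mod 31: 23865 ≡ 26; by Fermat, exponent reduces to 154 mod 30 = 4; 26^4 ≡ 5 (mod 31).
Mod 59: 23865 ≡ 29; by Fermat, exponent reduces to 154 mod 58 = 38; 29^38 ≡ 28 (mod 59).
Combine by CRT: x ≡ 28 (mod 29), x ≡ 5 (mod 31), x ≡ 28 (mod 59) ⇒ x ≡ 37670 (mod 53041).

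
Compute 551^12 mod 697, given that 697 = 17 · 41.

693

Mod 17: 551 ≡ 7; 7^12 ≡ 13 (mod 17).
Mod 41: 551 ≡ 18; 18^12 ≡ 37 (mod 41).
Combine by CRT: x ≡ 13 (mod 17), x ≡ 37 (mod 41) ⇒ x ≡ 693 (mod 697).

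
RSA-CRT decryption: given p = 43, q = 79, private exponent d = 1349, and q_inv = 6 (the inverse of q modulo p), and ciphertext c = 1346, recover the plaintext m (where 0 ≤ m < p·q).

d_p = d mod (p−1) = 1349 mod 42 = 5; d_q = d mod (q−1) = 23.
m₁ = c^(d_p) mod p: c ≡ 13 (mod 43), and 13^5 mod 43 = 31.
m₂ = c^(d_q) mod q: c ≡ 3 (mod 79), and 3^23 mod 79 = 74.
h = q_inv·(m₁ − m₂) mod p = 6·(31 − 74) mod 43 = 0.
m = m₂ + h·q = 74 + 0·79 = 74.

74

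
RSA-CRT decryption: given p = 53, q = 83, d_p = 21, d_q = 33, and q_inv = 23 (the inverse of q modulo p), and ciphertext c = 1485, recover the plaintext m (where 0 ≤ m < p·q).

m₁ = c^(d_p) mod p: c ≡ 1 (mod 53), and 1^21 mod 53 = 1.
m₂ = c^(d_q) mod q: c ≡ 74 (mod 83), and 74^33 mod 83 = 57.
h = q_inv·(m₁ − m₂) mod p = 23·(1 − 57) mod 53 = 37.
m = m₂ + h·q = 57 + 37·83 = 3128.

3128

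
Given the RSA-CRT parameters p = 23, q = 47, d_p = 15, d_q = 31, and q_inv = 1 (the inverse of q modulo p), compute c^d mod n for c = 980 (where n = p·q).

m₁ = c^(d_p) mod p: c ≡ 14 (mod 23), and 14^15 mod 23 = 17.
m₂ = c^(d_q) mod q: c ≡ 40 (mod 47), and 40^31 mod 47 = 31.
h = q_inv·(m₁ − m₂) mod p = 1·(17 − 31) mod 23 = 9.
m = m₂ + h·q = 31 + 9·47 = 454.

454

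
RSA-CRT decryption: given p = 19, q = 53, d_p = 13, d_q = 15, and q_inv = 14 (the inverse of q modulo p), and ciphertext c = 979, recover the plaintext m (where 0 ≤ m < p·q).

488

m₁ = c^(d_p) mod p: c ≡ 10 (mod 19), and 10^13 mod 19 = 13.
m₂ = c^(d_q) mod q: c ≡ 25 (mod 53), and 25^15 mod 53 = 11.
h = q_inv·(m₁ − m₂) mod p = 14·(13 − 11) mod 19 = 9.
m = m₂ + h·q = 11 + 9·53 = 488.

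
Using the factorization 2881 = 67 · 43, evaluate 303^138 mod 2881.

Mod 67: 303 ≡ 35; by Fermat, exponent reduces to 138 mod 66 = 6; 35^6 ≡ 25 (mod 67).
Mod 43: 303 ≡ 2; by Fermat, exponent reduces to 138 mod 42 = 12; 2^12 ≡ 11 (mod 43).
Combine by CRT: x ≡ 25 (mod 67), x ≡ 11 (mod 43) ⇒ x ≡ 226 (mod 2881).

226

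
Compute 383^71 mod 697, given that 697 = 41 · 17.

495

Mod 41: 383 ≡ 14; by Fermat, exponent reduces to 71 mod 40 = 31; 14^31 ≡ 3 (mod 41).
Mod 17: 383 ≡ 9; by Fermat, exponent reduces to 71 mod 16 = 7; 9^7 ≡ 2 (mod 17).
Combine by CRT: x ≡ 3 (mod 41), x ≡ 2 (mod 17) ⇒ x ≡ 495 (mod 697).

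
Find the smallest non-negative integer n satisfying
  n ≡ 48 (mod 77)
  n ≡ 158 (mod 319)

1434

gcd(77, 319) = 11 and 11 | (158 − 48), so the pair is consistent; merging gives n ≡ 1434 (mod 2233), where 2233 = lcm(77, 319).
The solution is unique modulo lcm(77, 319) = 2233.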